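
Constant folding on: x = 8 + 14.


8 + 14 = 22 at compile time
Optimized: x = 22


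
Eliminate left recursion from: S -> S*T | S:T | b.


Left-recursive alternatives: S*T, S:T; non-recursive: b
Introduce S': S -> bS', S' -> *TS' | :TS' | ε


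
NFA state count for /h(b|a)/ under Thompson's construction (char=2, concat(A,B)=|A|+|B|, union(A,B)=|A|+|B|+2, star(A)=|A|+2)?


Syntax tree has 3 char leaf(s), 1 union(s), 0 star(s)
chars contribute 3×2 = 6; each union adds +2; each star adds +2
Total: 6 + 2 + 0 = 8 states


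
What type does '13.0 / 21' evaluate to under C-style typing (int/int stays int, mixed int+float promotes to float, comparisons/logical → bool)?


Operand types: float / int
Rule: mixed int/float promotes to float; int/int stays int
Result type: float


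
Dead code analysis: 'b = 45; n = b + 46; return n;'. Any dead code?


b is read by n's definition; n is returned
No dead code


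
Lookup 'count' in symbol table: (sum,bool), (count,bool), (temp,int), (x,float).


Lookup 'count' → type bool


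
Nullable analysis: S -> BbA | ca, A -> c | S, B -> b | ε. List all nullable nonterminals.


A nonterminal is nullable iff some alternative derives ε (directly, or every symbol in it is nullable)
Nullable: {B}


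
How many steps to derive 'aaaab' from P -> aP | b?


Derivation: P => aP => aaP => aaaP => aaaaP => aaaab
Steps: 5


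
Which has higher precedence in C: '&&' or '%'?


'%' is multiplicative (level 10); '&&' is logical AND (level 2)
Higher level binds tighter
'%' has higher precedence than '&&'


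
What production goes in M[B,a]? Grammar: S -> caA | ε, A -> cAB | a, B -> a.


For [B, a]: 'a' ∈ FIRST(a)
Entry: B -> a


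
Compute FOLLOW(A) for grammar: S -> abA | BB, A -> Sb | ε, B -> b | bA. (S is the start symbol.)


$ ∈ FOLLOW(S). For each A -> αBβ: add FIRST(β)\{ε} to FOLLOW(B); if β nullable, add FOLLOW(A).
FOLLOW(A) = {$, b}


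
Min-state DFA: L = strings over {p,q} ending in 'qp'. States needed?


Track the longest suffix of input matching a prefix of 'qp': 3 classes (prefixes of length 0..2)
Minimal DFA: 3 states


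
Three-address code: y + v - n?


Break into single-operator statements:
t1 = y + v
t2 = t1 - n


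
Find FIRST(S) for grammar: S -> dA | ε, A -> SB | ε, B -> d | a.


Per alternative of S: FIRST(dA) = {d}; FIRST(ε) = {ε}
FIRST(S) = {d, ε}


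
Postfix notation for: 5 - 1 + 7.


Left to right (same or higher precedence on left)
Postfix: 5 1 - 7 +


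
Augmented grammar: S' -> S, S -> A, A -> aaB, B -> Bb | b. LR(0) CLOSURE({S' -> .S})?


Start: S' -> .S
For each item with dot before a nonterminal B, add B -> .γ for every B-production
Closure: [S' -> .S, S -> .A, A -> .aaB]


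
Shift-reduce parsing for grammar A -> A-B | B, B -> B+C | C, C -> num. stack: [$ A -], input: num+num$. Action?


no handle ('A-' is not any RHS); shift 'num'
Action: shift


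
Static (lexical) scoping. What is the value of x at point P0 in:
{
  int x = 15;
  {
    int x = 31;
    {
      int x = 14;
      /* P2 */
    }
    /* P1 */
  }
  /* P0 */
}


x declared in the same block as P0
x = 15


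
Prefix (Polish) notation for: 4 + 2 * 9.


'*' binds tighter: tree is (+ 4 (* 2 9))
Prefix: + 4 * 2 9


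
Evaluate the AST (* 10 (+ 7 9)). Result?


Evaluate inner: (+ 7 9) = 16
Evaluate root: (* 10 16) = 160
Result: 160


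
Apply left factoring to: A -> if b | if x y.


Common prefix: 'if'
Factored: A -> if A', A' -> b | x y


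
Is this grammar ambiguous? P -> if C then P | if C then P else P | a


dangling else: 'if C then if C then a else a' parses two ways
Ambiguous


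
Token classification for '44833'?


Pattern: digits only
Type: INTEGER_LITERAL


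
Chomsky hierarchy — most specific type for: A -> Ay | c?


Left-linear: every RHS is a terminal or one nonterminal followed by a terminal
Classification: Type 3 (Regular)


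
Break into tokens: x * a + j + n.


Scan left to right, longest-match per lexeme
Tokens: ID(x), OP(*), ID(a), OP(+), ID(j), OP(+), ID(n)


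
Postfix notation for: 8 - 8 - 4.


Left to right (same or higher precedence on left)
Postfix: 8 8 - 4 -


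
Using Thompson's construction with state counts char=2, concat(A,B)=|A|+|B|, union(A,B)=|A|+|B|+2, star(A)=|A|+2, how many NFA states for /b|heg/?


Syntax tree has 4 char leaf(s), 1 union(s), 0 star(s)
chars contribute 4×2 = 8; each union adds +2; each star adds +2
Total: 8 + 2 + 0 = 10 states


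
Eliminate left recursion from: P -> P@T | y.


Left-recursive alternatives: P@T; non-recursive: y
Introduce P': P -> yP', P' -> @TP' | ε


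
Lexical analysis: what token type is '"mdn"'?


Pattern: double-quoted sequence
Type: STRING_LITERAL


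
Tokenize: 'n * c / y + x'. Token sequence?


Scan left to right, longest-match per lexeme
Tokens: ID(n), OP(*), ID(c), OP(/), ID(y), OP(+), ID(x)


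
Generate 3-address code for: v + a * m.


Break into single-operator statements:
t1 = a * m
t2 = v + t1


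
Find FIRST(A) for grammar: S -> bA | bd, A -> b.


Per alternative of A: FIRST(b) = {b}
FIRST(A) = {b}


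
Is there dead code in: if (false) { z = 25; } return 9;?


condition is constant false, so the whole block is unreachable
Dead: 'if (false) { z = 25; }'


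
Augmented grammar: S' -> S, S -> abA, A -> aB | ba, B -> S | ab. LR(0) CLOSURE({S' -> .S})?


Start: S' -> .S
For each item with dot before a nonterminal B, add B -> .γ for every B-production
Closure: [S' -> .S, S -> .abA]


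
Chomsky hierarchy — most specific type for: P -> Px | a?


Left-linear: every RHS is a terminal or one nonterminal followed by a terminal
Classification: Type 3 (Regular)


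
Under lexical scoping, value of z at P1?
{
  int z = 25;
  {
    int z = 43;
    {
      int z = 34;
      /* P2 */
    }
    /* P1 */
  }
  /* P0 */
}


z declared in the same block as P1
z = 43


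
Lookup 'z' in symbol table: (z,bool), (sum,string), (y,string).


Lookup 'z' → type bool


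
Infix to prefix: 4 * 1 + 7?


left-to-right (same/higher precedence on left): tree is (+ (* 4 1) 7)
Prefix: + * 4 1 7


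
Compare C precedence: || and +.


'+' is additive (level 9); '||' is logical OR (level 1)
Higher level binds tighter
'+' has higher precedence than '||'


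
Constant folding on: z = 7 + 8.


7 + 8 = 15 at compile time
Optimized: z = 15


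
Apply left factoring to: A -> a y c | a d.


Common prefix: 'a'
Factored: A -> a A', A' -> y c | d


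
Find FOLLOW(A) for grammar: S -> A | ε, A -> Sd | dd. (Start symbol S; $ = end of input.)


$ ∈ FOLLOW(S). For each A -> αBβ: add FIRST(β)\{ε} to FOLLOW(B); if β nullable, add FOLLOW(A).
FOLLOW(A) = {$, d}


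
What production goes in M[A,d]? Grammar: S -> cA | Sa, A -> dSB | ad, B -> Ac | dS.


For [A, d]: 'd' ∈ FIRST(dSB)
Entry: A -> dSB


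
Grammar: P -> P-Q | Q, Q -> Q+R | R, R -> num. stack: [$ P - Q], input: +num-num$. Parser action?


'+' can extend Q; shift to build Q -> Q+R
Action: shift


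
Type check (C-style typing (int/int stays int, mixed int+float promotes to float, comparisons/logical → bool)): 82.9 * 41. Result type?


Operand types: float * int
Rule: mixed int/float promotes to float; int/int stays int
Result type: float


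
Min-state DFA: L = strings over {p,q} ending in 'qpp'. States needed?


Track the longest suffix of input matching a prefix of 'qpp': 4 classes (prefixes of length 0..3)
Minimal DFA: 4 states


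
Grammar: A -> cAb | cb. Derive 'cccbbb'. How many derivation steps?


Derivation: A => cAb => ccAbb => cccbbb
Steps: 3


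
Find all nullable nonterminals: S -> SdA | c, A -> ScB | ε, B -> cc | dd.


A nonterminal is nullable iff some alternative derives ε (directly, or every symbol in it is nullable)
Nullable: {A}


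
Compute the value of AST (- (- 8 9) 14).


Evaluate inner: (- 8 9) = -1
Evaluate root: (- -1 14) = -15
Result: -15


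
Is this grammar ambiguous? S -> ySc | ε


balanced y^n…c^n: each string has a unique parse
Unambiguous


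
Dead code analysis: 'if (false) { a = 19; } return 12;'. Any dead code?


condition is constant false, so the whole block is unreachable
Dead: 'if (false) { a = 19; }'


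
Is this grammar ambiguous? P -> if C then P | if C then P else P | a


dangling else: 'if C then if C then a else a' parses two ways
Ambiguous


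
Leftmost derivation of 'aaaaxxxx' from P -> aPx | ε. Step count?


Derivation: P => aPx => aaPxx => aaaPxxx => aaaaPxxxx => aaaaxxxx
Steps: 5


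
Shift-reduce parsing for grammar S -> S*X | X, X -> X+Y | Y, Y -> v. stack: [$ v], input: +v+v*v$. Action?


'v' on top is the handle for Y -> v
Action: reduce (Y -> v)


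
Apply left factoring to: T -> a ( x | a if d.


Common prefix: 'a'
Factored: T -> a T', T' -> ( x | if d


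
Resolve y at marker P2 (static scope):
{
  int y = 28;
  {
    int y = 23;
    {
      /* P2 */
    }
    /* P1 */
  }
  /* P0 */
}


P2's block does not declare y; resolves to the enclosing declaration at depth 1
y = 23


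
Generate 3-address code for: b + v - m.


Break into single-operator statements:
t1 = b + v
t2 = t1 - m


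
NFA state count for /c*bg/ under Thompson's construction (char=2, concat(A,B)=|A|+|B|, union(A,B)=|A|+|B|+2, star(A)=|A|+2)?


Syntax tree has 3 char leaf(s), 0 union(s), 1 star(s)
chars contribute 3×2 = 6; each union adds +2; each star adds +2
Total: 6 + 0 + 2 = 8 states


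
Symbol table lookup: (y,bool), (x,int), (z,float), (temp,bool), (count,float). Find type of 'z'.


Lookup 'z' → type float


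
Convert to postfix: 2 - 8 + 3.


Left to right (same or higher precedence on left)
Postfix: 2 8 - 3 +


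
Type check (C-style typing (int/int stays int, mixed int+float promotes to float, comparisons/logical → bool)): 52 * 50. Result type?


Operand types: int * int
Rule: mixed int/float promotes to float; int/int stays int
Result type: int


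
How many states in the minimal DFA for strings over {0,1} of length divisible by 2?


Track length mod 2: states 0..1, accept at 0
Minimal DFA: 2 states


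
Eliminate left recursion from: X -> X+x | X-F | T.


Left-recursive alternatives: X+x, X-F; non-recursive: T
Introduce X': X -> TX', X' -> +xX' | -FX' | ε


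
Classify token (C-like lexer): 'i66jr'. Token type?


Pattern: letter/underscore followed by alphanumerics, not a keyword
Type: IDENTIFIER


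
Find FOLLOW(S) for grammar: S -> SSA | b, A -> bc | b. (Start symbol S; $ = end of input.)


$ ∈ FOLLOW(S). For each A -> αBβ: add FIRST(β)\{ε} to FOLLOW(B); if β nullable, add FOLLOW(A).
FOLLOW(S) = {$, b}


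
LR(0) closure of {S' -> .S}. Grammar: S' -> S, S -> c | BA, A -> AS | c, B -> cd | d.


Start: S' -> .S
For each item with dot before a nonterminal B, add B -> .γ for every B-production
Closure: [S' -> .S, S -> .c, S -> .BA, B -> .cd, B -> .d]


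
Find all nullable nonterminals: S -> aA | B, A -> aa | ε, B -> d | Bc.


A nonterminal is nullable iff some alternative derives ε (directly, or every symbol in it is nullable)
Nullable: {A}


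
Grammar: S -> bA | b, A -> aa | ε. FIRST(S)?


Per alternative of S: FIRST(bA) = {b}; FIRST(b) = {b}
FIRST(S) = {b}


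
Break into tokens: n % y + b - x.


Scan left to right, longest-match per lexeme
Tokens: ID(n), OP(%), ID(y), OP(+), ID(b), OP(-), ID(x)


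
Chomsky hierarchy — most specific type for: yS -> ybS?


LHS has context (more than one symbol) and |LHS| ≤ |RHS|
Classification: Type 1 (Context-Sensitive)


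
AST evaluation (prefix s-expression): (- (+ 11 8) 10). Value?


Evaluate inner: (+ 11 8) = 19
Evaluate root: (- 19 10) = 9
Result: 9


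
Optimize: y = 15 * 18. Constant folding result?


15 * 18 = 270 at compile time
Optimized: y = 270


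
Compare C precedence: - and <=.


'-' is additive (level 9); '<=' is relational (level 7)
Higher level binds tighter
'-' has higher precedence than '<='


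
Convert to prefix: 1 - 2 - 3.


left-to-right (same/higher precedence on left): tree is (- (- 1 2) 3)
Prefix: - - 1 2 3


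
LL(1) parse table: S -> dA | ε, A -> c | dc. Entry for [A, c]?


For [A, c]: 'c' ∈ FIRST(c)
Entry: A -> c


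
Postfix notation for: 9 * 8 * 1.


Left to right (same or higher precedence on left)
Postfix: 9 8 * 1 *


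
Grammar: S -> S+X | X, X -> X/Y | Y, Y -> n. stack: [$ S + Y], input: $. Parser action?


'Y' (not preceded by X/) is the handle for X -> Y
Action: reduce (X -> Y)


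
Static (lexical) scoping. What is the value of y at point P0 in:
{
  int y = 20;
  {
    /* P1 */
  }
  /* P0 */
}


y declared in the same block as P0
y = 20


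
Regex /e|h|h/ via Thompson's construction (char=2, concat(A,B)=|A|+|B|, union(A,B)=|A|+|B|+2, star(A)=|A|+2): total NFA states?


Syntax tree has 3 char leaf(s), 2 union(s), 0 star(s)
chars contribute 3×2 = 6; each union adds +2; each star adds +2
Total: 6 + 4 + 0 = 10 states


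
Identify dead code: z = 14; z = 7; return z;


first assignment to z is overwritten before any read
Dead: 'z = 14'


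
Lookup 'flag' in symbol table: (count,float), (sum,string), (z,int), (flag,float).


Lookup 'flag' → type float


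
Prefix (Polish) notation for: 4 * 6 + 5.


left-to-right (same/higher precedence on left): tree is (+ (* 4 6) 5)
Prefix: + * 4 6 5


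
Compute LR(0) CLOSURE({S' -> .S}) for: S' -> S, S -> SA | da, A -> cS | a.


Start: S' -> .S
For each item with dot before a nonterminal B, add B -> .γ for every B-production
Closure: [S' -> .S, S -> .SA, S -> .da]


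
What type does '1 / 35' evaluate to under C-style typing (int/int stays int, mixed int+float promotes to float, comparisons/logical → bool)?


Operand types: int / int
Rule: mixed int/float promotes to float; int/int stays int
Result type: int


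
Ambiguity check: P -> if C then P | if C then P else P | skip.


dangling else: 'if C then if C then skip else skip' parses two ways
Ambiguous


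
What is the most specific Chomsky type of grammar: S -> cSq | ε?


Single nonterminal LHS, but c^n q^n is not regular
Classification: Type 2 (Context-Free)


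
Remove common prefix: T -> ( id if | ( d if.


Common prefix: '('
Factored: T -> ( T', T' -> id if | d if


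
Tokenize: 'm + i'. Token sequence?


Scan left to right, longest-match per lexeme
Tokens: ID(m), OP(+), ID(i)


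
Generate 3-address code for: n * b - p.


Break into single-operator statements:
t1 = n * b
t2 = t1 - p


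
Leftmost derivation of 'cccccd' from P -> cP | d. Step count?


Derivation: P => cP => ccP => cccP => ccccP => cccccP => cccccd
Steps: 6


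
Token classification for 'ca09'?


Pattern: letter/underscore followed by alphanumerics, not a keyword
Type: IDENTIFIER


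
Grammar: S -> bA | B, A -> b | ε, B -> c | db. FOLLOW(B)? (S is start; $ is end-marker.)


$ ∈ FOLLOW(S). For each A -> αBβ: add FIRST(β)\{ε} to FOLLOW(B); if β nullable, add FOLLOW(A).
FOLLOW(B) = {$}


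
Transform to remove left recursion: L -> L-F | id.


Left-recursive alternatives: L-F; non-recursive: id
Introduce L': L -> idL', L' -> -FL' | ε


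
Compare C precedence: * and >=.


'*' is multiplicative (level 10); '>=' is relational (level 7)
Higher level binds tighter
'*' has higher precedence than '>='


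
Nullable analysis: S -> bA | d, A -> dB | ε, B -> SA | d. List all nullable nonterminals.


A nonterminal is nullable iff some alternative derives ε (directly, or every symbol in it is nullable)
Nullable: {A}


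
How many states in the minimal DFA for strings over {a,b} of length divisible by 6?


Track length mod 6: states 0..5, accept at 0
Minimal DFA: 6 states


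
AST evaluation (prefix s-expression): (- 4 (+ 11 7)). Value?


Evaluate inner: (+ 11 7) = 18
Evaluate root: (- 4 18) = -14
Result: -14


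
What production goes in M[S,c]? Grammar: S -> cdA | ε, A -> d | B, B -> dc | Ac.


For [S, c]: 'c' ∈ FIRST(cdA)
Entry: S -> cdA


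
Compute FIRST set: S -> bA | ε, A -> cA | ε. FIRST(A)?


Per alternative of A: FIRST(cA) = {c}; FIRST(ε) = {ε}
FIRST(A) = {c, ε}


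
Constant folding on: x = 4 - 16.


4 - 16 = -12 at compile time
Optimized: x = -12


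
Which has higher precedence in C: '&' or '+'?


'+' is additive (level 9); '&' is bitwise AND (level 5)
Higher level binds tighter
'+' has higher precedence than '&'


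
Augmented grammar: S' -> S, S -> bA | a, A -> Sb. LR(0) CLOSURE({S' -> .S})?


Start: S' -> .S
For each item with dot before a nonterminal B, add B -> .γ for every B-production
Closure: [S' -> .S, S -> .bA, S -> .a]


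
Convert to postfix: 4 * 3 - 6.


Left to right (same or higher precedence on left)
Postfix: 4 3 * 6 -


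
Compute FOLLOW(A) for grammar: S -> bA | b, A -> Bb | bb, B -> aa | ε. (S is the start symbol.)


$ ∈ FOLLOW(S). For each A -> αBβ: add FIRST(β)\{ε} to FOLLOW(B); if β nullable, add FOLLOW(A).
FOLLOW(A) = {$}


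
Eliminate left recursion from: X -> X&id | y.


Left-recursive alternatives: X&id; non-recursive: y
Introduce X': X -> yX', X' -> &idX' | ε


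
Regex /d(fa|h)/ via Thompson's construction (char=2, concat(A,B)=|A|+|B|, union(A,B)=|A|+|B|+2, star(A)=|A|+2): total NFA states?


Syntax tree has 4 char leaf(s), 1 union(s), 0 star(s)
chars contribute 4×2 = 8; each union adds +2; each star adds +2
Total: 8 + 2 + 0 = 10 states


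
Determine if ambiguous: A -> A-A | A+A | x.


'x-x+x' has two parse trees (no precedence encoded between - and +)
Ambiguous


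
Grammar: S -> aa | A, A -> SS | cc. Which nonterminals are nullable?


A nonterminal is nullable iff some alternative derives ε (directly, or every symbol in it is nullable)
Nullable: {}


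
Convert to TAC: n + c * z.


Break into single-operator statements:
t1 = c * z
t2 = n + t1


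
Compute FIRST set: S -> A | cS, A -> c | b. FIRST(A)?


Per alternative of A: FIRST(c) = {c}; FIRST(b) = {b}
FIRST(A) = {b, c}


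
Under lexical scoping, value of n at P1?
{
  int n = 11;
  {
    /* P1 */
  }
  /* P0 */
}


P1's block does not declare n; resolves to the enclosing declaration at depth 0
n = 11


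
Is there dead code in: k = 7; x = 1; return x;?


k is assigned but never read
Dead: 'k = 7'


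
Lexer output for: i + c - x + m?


Scan left to right, longest-match per lexeme
Tokens: ID(i), OP(+), ID(c), OP(-), ID(x), OP(+), ID(m)


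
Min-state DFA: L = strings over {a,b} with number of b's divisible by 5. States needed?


Track (count of b) mod 5: states 0..4, accept at 0
Minimal DFA: 5 states


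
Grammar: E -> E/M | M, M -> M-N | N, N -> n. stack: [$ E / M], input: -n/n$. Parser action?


'-' can extend M; shift to build M -> M-N
Action: shift


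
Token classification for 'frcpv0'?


Pattern: letter/underscore followed by alphanumerics, not a keyword
Type: IDENTIFIER


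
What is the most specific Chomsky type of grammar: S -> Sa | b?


Left-linear: every RHS is a terminal or one nonterminal followed by a terminal
Classification: Type 3 (Regular)


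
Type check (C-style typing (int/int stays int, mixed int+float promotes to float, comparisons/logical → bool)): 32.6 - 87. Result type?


Operand types: float - int
Rule: mixed int/float promotes to float; int/int stays int
Result type: float


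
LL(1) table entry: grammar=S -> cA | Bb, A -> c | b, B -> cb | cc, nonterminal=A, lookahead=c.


For [A, c]: 'c' ∈ FIRST(c)
Entry: A -> c


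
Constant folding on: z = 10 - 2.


10 - 2 = 8 at compile time
Optimized: z = 8


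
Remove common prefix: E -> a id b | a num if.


Common prefix: 'a'
Factored: E -> a E', E' -> id b | num if


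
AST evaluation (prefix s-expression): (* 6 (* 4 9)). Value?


Evaluate inner: (* 4 9) = 36
Evaluate root: (* 6 36) = 216
Result: 216


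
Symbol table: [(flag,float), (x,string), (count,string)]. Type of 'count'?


Lookup 'count' → type string


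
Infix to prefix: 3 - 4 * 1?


'*' binds tighter: tree is (- 3 (* 4 1))
Prefix: - 3 * 4 1


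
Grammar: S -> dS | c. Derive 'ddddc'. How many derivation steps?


Derivation: S => dS => ddS => dddS => ddddS => ddddc
Steps: 5


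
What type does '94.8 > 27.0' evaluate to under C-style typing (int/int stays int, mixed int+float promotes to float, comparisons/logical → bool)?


Operand types: float > float
Rule: comparison yields bool
Result type: bool


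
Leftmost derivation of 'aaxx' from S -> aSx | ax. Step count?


Derivation: S => aSx => aaxx
Steps: 2


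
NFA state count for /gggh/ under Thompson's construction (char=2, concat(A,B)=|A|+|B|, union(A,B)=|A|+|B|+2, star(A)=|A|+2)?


Syntax tree has 4 char leaf(s), 0 union(s), 0 star(s)
chars contribute 4×2 = 8; each union adds +2; each star adds +2
Total: 8 + 0 + 0 = 8 states


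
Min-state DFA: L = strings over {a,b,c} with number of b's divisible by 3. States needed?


Track (count of b) mod 3: states 0..2, accept at 0
Minimal DFA: 3 states


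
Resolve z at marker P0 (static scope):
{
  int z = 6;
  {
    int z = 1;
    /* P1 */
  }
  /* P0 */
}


z declared in the same block as P0
z = 6


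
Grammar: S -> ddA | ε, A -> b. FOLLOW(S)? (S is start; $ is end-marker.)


$ ∈ FOLLOW(S). For each A -> αBβ: add FIRST(β)\{ε} to FOLLOW(B); if β nullable, add FOLLOW(A).
FOLLOW(S) = {$}


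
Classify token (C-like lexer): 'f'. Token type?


Pattern: letter/underscore followed by alphanumerics, not a keyword
Type: IDENTIFIER


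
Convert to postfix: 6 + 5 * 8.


* has higher precedence, evaluate 5*8 first
Postfix: 6 5 8 * +


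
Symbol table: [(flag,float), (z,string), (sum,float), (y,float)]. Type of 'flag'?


Lookup 'flag' → type float


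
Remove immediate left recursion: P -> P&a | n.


Left-recursive alternatives: P&a; non-recursive: n
Introduce P': P -> nP', P' -> &aP' | ε


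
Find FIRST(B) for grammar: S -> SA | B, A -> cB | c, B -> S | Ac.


Per alternative of B: FIRST(S) = {c}; FIRST(Ac) = {c}
FIRST(B) = {c}


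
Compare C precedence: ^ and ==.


'==' is equality (level 6); '^' is bitwise XOR (level 4)
Higher level binds tighter
'==' has higher precedence than '^'


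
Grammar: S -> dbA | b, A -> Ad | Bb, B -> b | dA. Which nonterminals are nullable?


A nonterminal is nullable iff some alternative derives ε (directly, or every symbol in it is nullable)
Nullable: {}


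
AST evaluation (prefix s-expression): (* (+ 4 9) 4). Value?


Evaluate inner: (+ 4 9) = 13
Evaluate root: (* 13 4) = 52
Result: 52


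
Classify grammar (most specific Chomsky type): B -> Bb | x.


Left-linear: every RHS is a terminal or one nonterminal followed by a terminal
Classification: Type 3 (Regular)


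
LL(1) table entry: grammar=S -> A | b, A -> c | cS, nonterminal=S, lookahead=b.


For [S, b]: 'b' ∈ FIRST(b)
Entry: S -> b


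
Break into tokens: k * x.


Scan left to right, longest-match per lexeme
Tokens: ID(k), OP(*), ID(x)


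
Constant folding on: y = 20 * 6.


20 * 6 = 120 at compile time
Optimized: y = 120


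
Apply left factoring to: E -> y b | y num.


Common prefix: 'y'
Factored: E -> y E', E' -> b | num


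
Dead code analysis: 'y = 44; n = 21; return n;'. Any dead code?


y is assigned but never read
Dead: 'y = 44'


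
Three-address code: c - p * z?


Break into single-operator statements:
t1 = p * z
t2 = c - t1


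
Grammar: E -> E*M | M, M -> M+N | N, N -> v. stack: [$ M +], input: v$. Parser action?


no handle; shift 'v'
Action: shift


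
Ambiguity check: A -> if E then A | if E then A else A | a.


dangling else: 'if E then if E then a else a' parses two ways
Ambiguous


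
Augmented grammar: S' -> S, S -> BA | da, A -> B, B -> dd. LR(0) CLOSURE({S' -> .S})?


Start: S' -> .S
For each item with dot before a nonterminal B, add B -> .γ for every B-production
Closure: [S' -> .S, S -> .BA, S -> .da, B -> .dd]


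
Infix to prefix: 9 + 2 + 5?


left-to-right (same/higher precedence on left): tree is (+ (+ 9 2) 5)
Prefix: + + 9 2 5


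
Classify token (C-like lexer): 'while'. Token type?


Pattern: reserved word
Type: KEYWORD


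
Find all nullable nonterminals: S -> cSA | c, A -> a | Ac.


A nonterminal is nullable iff some alternative derives ε (directly, or every symbol in it is nullable)
Nullable: {}


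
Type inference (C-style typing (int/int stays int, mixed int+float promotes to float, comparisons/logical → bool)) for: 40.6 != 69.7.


Operand types: float != float
Rule: comparison yields bool
Result type: bool


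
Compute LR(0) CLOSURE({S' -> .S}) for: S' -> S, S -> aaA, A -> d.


Start: S' -> .S
For each item with dot before a nonterminal B, add B -> .γ for every B-production
Closure: [S' -> .S, S -> .aaA]


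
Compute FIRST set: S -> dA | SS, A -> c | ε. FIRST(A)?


Per alternative of A: FIRST(c) = {c}; FIRST(ε) = {ε}
FIRST(A) = {c, ε}


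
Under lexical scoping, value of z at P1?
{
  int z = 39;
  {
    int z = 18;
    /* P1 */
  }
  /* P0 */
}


z declared in the same block as P1
z = 18


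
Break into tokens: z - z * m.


Scan left to right, longest-match per lexeme
Tokens: ID(z), OP(-), ID(z), OP(*), ID(m)


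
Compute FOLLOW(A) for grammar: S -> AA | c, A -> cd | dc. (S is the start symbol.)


$ ∈ FOLLOW(S). For each A -> αBβ: add FIRST(β)\{ε} to FOLLOW(B); if β nullable, add FOLLOW(A).
FOLLOW(A) = {$, c, d}


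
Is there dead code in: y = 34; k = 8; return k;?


y is assigned but never read
Dead: 'y = 34'


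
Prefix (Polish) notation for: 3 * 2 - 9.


left-to-right (same/higher precedence on left): tree is (- (* 3 2) 9)
Prefix: - * 3 2 9


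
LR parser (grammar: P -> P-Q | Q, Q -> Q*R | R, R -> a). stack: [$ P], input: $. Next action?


start symbol P on stack, input exhausted
Action: accept


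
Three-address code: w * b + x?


Break into single-operator statements:
t1 = w * b
t2 = t1 + x


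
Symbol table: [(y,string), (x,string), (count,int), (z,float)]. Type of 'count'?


Lookup 'count' → type int


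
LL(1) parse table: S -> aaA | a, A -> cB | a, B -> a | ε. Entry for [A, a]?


For [A, a]: 'a' ∈ FIRST(a)
Entry: A -> a


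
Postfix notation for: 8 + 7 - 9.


Left to right (same or higher precedence on left)
Postfix: 8 7 + 9 -


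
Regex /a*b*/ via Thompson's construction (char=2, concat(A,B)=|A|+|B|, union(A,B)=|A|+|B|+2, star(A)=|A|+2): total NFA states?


Syntax tree has 2 char leaf(s), 0 union(s), 2 star(s)
chars contribute 2×2 = 4; each union adds +2; each star adds +2
Total: 4 + 0 + 4 = 8 states


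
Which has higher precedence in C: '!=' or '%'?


'%' is multiplicative (level 10); '!=' is equality (level 6)
Higher level binds tighter
'%' has higher precedence than '!='


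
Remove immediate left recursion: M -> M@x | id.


Left-recursive alternatives: M@x; non-recursive: id
Introduce M': M -> idM', M' -> @xM' | ε


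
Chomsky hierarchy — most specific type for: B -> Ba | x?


Left-linear: every RHS is a terminal or one nonterminal followed by a terminal
Classification: Type 3 (Regular)


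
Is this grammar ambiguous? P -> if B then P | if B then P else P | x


dangling else: 'if B then if B then x else x' parses two ways
Ambiguous


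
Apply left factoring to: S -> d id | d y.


Common prefix: 'd'
Factored: S -> d S', S' -> id | y


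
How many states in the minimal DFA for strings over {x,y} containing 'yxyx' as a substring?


KMP-style automaton: 4 progress states + 1 absorbing accept = 5
Minimal DFA: 5 states


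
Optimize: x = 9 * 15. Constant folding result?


9 * 15 = 135 at compile time
Optimized: x = 135


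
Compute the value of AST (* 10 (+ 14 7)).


Evaluate inner: (+ 14 7) = 21
Evaluate root: (* 10 21) = 210
Result: 210


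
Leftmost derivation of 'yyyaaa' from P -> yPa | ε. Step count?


Derivation: P => yPa => yyPaa => yyyPaaa => yyyaaa
Steps: 4


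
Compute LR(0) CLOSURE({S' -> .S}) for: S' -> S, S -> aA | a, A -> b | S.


Start: S' -> .S
For each item with dot before a nonterminal B, add B -> .γ for every B-production
Closure: [S' -> .S, S -> .aA, S -> .a]


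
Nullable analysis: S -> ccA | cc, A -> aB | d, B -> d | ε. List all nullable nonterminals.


A nonterminal is nullable iff some alternative derives ε (directly, or every symbol in it is nullable)
Nullable: {B}


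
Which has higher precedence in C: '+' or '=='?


'+' is additive (level 9); '==' is equality (level 6)
Higher level binds tighter
'+' has higher precedence than '=='


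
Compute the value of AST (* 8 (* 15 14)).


Evaluate inner: (* 15 14) = 210
Evaluate root: (* 8 210) = 1680
Result: 1680


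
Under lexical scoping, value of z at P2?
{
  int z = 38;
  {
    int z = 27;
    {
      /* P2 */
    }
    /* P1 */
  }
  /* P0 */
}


P2's block does not declare z; resolves to the enclosing declaration at depth 1
z = 27


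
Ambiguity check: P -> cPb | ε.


balanced c^n…b^n: each string has a unique parse
Unambiguous


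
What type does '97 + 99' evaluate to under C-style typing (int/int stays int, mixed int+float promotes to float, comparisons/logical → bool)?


Operand types: int + int
Rule: mixed int/float promotes to float; int/int stays int
Result type: int


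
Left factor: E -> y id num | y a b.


Common prefix: 'y'
Factored: E -> y E', E' -> id num | a b


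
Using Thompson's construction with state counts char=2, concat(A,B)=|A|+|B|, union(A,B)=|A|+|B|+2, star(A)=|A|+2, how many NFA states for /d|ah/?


Syntax tree has 3 char leaf(s), 1 union(s), 0 star(s)
chars contribute 3×2 = 6; each union adds +2; each star adds +2
Total: 6 + 2 + 0 = 8 states


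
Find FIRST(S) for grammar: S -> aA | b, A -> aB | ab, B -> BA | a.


Per alternative of S: FIRST(aA) = {a}; FIRST(b) = {b}
FIRST(S) = {a, b}


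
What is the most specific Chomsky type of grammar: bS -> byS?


LHS has context (more than one symbol) and |LHS| ≤ |RHS|
Classification: Type 1 (Context-Sensitive)


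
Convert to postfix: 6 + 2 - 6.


Left to right (same or higher precedence on left)
Postfix: 6 2 + 6 -


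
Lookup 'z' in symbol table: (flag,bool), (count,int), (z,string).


Lookup 'z' → type string


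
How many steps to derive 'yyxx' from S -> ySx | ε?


Derivation: S => ySx => yySxx => yyxx
Steps: 3


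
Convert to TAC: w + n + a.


Break into single-operator statements:
t1 = w + n
t2 = t1 + a


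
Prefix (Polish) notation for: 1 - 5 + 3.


left-to-right (same/higher precedence on left): tree is (+ (- 1 5) 3)
Prefix: + - 1 5 3


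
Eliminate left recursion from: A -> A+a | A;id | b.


Left-recursive alternatives: A+a, A;id; non-recursive: b
Introduce A': A -> bA', A' -> +aA' | ;idA' | ε


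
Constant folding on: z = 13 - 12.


13 - 12 = 1 at compile time
Optimized: z = 1


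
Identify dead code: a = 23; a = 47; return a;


first assignment to a is overwritten before any read
Dead: 'a = 23'


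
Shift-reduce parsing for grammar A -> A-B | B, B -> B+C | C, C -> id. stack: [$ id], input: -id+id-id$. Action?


'id' on top is the handle for C -> id
Action: reduce (C -> id)


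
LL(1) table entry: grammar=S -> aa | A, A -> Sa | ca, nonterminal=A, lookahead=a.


For [A, a]: 'a' ∈ FIRST(Sa)
Entry: A -> Sa


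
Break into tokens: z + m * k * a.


Scan left to right, longest-match per lexeme
Tokens: ID(z), OP(+), ID(m), OP(*), ID(k), OP(*), ID(a)


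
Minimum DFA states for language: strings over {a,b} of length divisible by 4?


Track length mod 4: states 0..3, accept at 0
Minimal DFA: 4 states


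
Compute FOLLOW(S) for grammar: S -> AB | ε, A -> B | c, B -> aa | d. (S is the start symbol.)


$ ∈ FOLLOW(S). For each A -> αBβ: add FIRST(β)\{ε} to FOLLOW(B); if β nullable, add FOLLOW(A).
FOLLOW(S) = {$}


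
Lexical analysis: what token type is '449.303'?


Pattern: digits with a decimal point
Type: FLOAT_LITERAL


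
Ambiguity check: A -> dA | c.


right-linear, alternatives start with distinct terminals 'd' vs 'c': unique leftmost derivation
Unambiguous


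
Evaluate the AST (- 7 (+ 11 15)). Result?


Evaluate inner: (+ 11 15) = 26
Evaluate root: (- 7 26) = -19
Result: -19


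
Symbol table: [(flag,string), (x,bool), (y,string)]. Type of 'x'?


Lookup 'x' → type bool


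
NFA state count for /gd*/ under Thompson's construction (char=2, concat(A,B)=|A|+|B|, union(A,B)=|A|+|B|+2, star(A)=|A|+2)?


Syntax tree has 2 char leaf(s), 0 union(s), 1 star(s)
chars contribute 2×2 = 4; each union adds +2; each star adds +2
Total: 4 + 0 + 2 = 6 states


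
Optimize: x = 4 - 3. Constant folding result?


4 - 3 = 1 at compile time
Optimized: x = 1


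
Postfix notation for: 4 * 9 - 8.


Left to right (same or higher precedence on left)
Postfix: 4 9 * 8 -


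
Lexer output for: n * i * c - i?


Scan left to right, longest-match per lexeme
Tokens: ID(n), OP(*), ID(i), OP(*), ID(c), OP(-), ID(i)


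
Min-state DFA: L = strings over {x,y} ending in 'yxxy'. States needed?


Track the longest suffix of input matching a prefix of 'yxxy': 5 classes (prefixes of length 0..4)
Minimal DFA: 5 states


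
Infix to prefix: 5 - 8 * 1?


'*' binds tighter: tree is (- 5 (* 8 1))
Prefix: - 5 * 8 1


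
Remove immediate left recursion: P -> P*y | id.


Left-recursive alternatives: P*y; non-recursive: id
Introduce P': P -> idP', P' -> *yP' | ε


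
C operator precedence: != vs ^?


'!=' is equality (level 6); '^' is bitwise XOR (level 4)
Higher level binds tighter
'!=' has higher precedence than '^'


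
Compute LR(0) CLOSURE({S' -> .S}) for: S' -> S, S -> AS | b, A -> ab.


Start: S' -> .S
For each item with dot before a nonterminal B, add B -> .γ for every B-production
Closure: [S' -> .S, S -> .AS, S -> .b, A -> .ab]


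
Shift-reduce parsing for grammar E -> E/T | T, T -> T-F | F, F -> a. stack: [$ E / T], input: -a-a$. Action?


'-' can extend T; shift to build T -> T-F
Action: shift


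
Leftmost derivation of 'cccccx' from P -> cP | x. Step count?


Derivation: P => cP => ccP => cccP => ccccP => cccccP => cccccx
Steps: 6


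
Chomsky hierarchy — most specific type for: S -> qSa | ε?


Single nonterminal LHS, but q^n a^n is not regular
Classification: Type 2 (Context-Free)


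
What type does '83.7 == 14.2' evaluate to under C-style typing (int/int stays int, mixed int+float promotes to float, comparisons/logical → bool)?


Operand types: float == float
Rule: comparison yields bool
Result type: bool


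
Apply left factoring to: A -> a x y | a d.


Common prefix: 'a'
Factored: A -> a A', A' -> x y | d


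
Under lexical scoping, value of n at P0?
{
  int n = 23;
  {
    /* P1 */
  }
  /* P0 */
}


n declared in the same block as P0
n = 23


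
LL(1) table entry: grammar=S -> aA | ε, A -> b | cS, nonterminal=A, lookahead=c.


For [A, c]: 'c' ∈ FIRST(cS)
Entry: A -> cS


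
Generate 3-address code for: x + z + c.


Break into single-operator statements:
t1 = x + z
t2 = t1 + c


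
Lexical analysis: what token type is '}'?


Pattern: delimiter/punctuation
Type: PUNCTUATION


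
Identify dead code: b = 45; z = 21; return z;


b is assigned but never read
Dead: 'b = 45'


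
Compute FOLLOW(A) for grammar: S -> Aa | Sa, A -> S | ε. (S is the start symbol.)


$ ∈ FOLLOW(S). For each A -> αBβ: add FIRST(β)\{ε} to FOLLOW(B); if β nullable, add FOLLOW(A).
FOLLOW(A) = {a}


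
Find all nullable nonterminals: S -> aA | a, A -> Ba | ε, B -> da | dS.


A nonterminal is nullable iff some alternative derives ε (directly, or every symbol in it is nullable)
Nullable: {A}


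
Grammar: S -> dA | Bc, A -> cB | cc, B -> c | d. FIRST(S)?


Per alternative of S: FIRST(dA) = {d}; FIRST(Bc) = {c, d}
FIRST(S) = {c, d}


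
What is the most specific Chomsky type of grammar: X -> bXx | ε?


Single nonterminal LHS, but b^n x^n is not regular
Classification: Type 2 (Context-Free)


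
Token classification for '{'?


Pattern: delimiter/punctuation
Type: PUNCTUATION


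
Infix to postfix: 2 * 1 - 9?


Left to right (same or higher precedence on left)
Postfix: 2 1 * 9 -


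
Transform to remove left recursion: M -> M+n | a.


Left-recursive alternatives: M+n; non-recursive: a
Introduce M': M -> aM', M' -> +nM' | ε


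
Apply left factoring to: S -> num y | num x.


Common prefix: 'num'
Factored: S -> num S', S' -> y | x


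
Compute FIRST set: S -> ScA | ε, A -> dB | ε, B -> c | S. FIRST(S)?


Per alternative of S: FIRST(ScA) = {c}; FIRST(ε) = {ε}
FIRST(S) = {c, ε}


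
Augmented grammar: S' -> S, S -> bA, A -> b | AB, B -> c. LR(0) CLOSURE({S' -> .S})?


Start: S' -> .S
For each item with dot before a nonterminal B, add B -> .γ for every B-production
Closure: [S' -> .S, S -> .bA]


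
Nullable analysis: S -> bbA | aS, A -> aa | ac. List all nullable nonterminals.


A nonterminal is nullable iff some alternative derives ε (directly, or every symbol in it is nullable)
Nullable: {}


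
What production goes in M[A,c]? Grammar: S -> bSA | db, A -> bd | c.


For [A, c]: 'c' ∈ FIRST(c)
Entry: A -> c


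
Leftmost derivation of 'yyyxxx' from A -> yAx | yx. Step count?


Derivation: A => yAx => yyAxx => yyyxxx
Steps: 3


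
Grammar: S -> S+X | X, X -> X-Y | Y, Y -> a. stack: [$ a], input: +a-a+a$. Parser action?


'a' on top is the handle for Y -> a
Action: reduce (Y -> a)


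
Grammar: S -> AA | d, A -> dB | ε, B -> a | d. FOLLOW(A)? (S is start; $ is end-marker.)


$ ∈ FOLLOW(S). For each A -> αBβ: add FIRST(β)\{ε} to FOLLOW(B); if β nullable, add FOLLOW(A).
FOLLOW(A) = {$, d}


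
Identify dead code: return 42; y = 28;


statement follows a return and is unreachable
Dead: 'y = 28'


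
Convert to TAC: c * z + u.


Break into single-operator statements:
t1 = c * z
t2 = t1 + u


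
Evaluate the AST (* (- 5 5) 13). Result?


Evaluate inner: (- 5 5) = 0
Evaluate root: (* 0 13) = 0
Result: 0


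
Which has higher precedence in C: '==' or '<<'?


'<<' is shift (level 8); '==' is equality (level 6)
Higher level binds tighter
'<<' has higher precedence than '=='


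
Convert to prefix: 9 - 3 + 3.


left-to-right (same/higher precedence on left): tree is (+ (- 9 3) 3)
Prefix: + - 9 3 3


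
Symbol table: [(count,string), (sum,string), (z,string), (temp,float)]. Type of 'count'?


Lookup 'count' → type string


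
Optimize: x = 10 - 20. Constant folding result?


10 - 20 = -10 at compile time
Optimized: x = -10


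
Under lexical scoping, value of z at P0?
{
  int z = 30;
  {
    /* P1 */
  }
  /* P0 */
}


z declared in the same block as P0
z = 30


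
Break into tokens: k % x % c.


Scan left to right, longest-match per lexeme
Tokens: ID(k), OP(%), ID(x), OP(%), ID(c)


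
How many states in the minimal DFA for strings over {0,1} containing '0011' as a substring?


KMP-style automaton: 4 progress states + 1 absorbing accept = 5
Minimal DFA: 5 states
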